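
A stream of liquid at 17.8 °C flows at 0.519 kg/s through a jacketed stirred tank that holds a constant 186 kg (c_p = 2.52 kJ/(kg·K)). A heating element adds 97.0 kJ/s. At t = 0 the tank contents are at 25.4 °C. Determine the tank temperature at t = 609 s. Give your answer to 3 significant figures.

79.8 °C

Unsteady energy balance on the tank contents: M c_p dT/dt = ṁ c_p (T_in − T) + 97.0.
Rearrange: dT/dt = (T_ss − T)/τ with τ = M/ṁ = 358.38 s and T_ss = T_in + Q̇/(ṁ c_p) = 91.966 °C.
Integrating: T(t) = T_ss + (T₀ − T_ss) e^(−t/τ).
T(609) = 91.966 + (-66.566)·e^(−609/358.38) = 91.966 + (-66.566)·0.18281 = 79.797 °C.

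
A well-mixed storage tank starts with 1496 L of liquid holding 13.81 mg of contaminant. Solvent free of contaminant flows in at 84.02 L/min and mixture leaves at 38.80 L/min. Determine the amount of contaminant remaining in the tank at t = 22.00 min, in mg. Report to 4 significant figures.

8.917 mg

Total volume: dV/dt = Q_in − Q_out = 45.2200 L/min, so V(t) = 1496 + 45.2200 t and V(22.00) = 2490.84 L.
Species balance (pure solvent in): dm/dt = −Q_out · m/V(t).
Separate: dm/m = −Q_out dt/V(t) ⇒ ln(m/m₀) = −(Q_out/(Q_in−Q_out)) ln(V/V₀).
m = m₀ (V₀/V)^(Q_out/(Q_in−Q_out)) = 13.81 × (1496/2490.84)^(0.858027) = 8.91691 mg.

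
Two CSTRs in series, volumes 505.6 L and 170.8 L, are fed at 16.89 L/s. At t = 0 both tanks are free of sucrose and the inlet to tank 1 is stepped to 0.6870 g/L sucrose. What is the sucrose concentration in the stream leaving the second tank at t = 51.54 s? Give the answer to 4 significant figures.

0.5037 g/L

Species balance on tank i: dCᵢ/dt = (Cᵢ₋₁ − Cᵢ)/τᵢ with τᵢ = Vᵢ/Q.
τ₁ = 505.6/16.89 = 29.9349 s; τ₂ = 170.8/16.89 = 10.1125 s.
Tank 1: C₁ = C_in(1 − e^(−t/τ₁)). Tank 2 (τ₁ ≠ τ₂): C₂ = C_in[1 − (τ₁ e^(−t/τ₁) − τ₂ e^(−t/τ₂))/(τ₁ − τ₂)].
At t = 51.54: e^(−t/τ₁) = 0.178755, e^(−t/τ₂) = 0.00611711.
C₂ = 0.6870·[1 − (29.9349·0.178755 − 10.1125·0.00611711)/(19.8224)] = 0.6870·0.733172 = 0.503689 g/L.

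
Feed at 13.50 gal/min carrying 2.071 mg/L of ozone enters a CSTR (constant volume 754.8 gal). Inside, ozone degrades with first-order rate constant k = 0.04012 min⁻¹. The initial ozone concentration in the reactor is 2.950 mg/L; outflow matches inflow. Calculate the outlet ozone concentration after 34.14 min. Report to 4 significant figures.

0.9576 mg/L

V dC/dt = Q(C_in − C) − k V C.
This is linear with rate a = Q/V + k = 0.0580055 min⁻¹.
C_ss = Q C_in/(Q + kV) = 0.638576 mg/L; C(t) = C_ss + (C₀ − C_ss) e^(−a t).
C(34.14) = 0.638576 + (2.31142)·e^(−0.0580055·34.14) = 0.638576 + (2.31142)·0.138027 = 0.957614 mg/L.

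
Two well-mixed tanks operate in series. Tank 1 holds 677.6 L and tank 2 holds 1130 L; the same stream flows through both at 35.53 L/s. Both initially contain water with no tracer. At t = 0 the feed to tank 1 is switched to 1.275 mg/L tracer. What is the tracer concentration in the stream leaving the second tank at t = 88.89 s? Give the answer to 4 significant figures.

Species balance on tank i: dCᵢ/dt = (Cᵢ₋₁ − Cᵢ)/τᵢ with τᵢ = Vᵢ/Q.
τ₁ = 677.6/35.53 = 19.0712 s; τ₂ = 1130/35.53 = 31.8041 s.
Tank 1: C₁ = C_in(1 − e^(−t/τ₁)). Tank 2 (τ₁ ≠ τ₂): C₂ = C_in[1 − (τ₁ e^(−t/τ₁) − τ₂ e^(−t/τ₂))/(τ₁ − τ₂)].
At t = 88.89: e^(−t/τ₁) = 0.00945745, e^(−t/τ₂) = 0.0611197.
C₂ = 1.275·[1 − (19.0712·0.00945745 − 31.8041·0.0611197)/(-12.7329)] = 1.275·0.861501 = 1.09841 mg/L.

1.098 mg/L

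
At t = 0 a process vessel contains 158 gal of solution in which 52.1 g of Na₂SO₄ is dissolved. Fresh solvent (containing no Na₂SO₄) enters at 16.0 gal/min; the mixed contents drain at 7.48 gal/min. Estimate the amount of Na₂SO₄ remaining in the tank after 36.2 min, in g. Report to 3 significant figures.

Let m(t) be the amount of Na₂SO₄. Volume: V(t) = V₀ + (Q_in − Q_out) t = 158 + 8.5200 t; V(36.2) = 466.42 gal.
Species balance (pure solvent in): dm/dt = −Q_out · m/V(t).
dm/m = −Q_out dt/(V₀ + 8.5200 t); integrating gives ln(m/m₀) = −(Q_out/(Q_in−Q_out)) ln(V/V₀).
m = m₀ (V₀/V)^(Q_out/(Q_in−Q_out)) = 52.1 × (158/466.42)^(0.87793) = 20.142 g.

20.1 g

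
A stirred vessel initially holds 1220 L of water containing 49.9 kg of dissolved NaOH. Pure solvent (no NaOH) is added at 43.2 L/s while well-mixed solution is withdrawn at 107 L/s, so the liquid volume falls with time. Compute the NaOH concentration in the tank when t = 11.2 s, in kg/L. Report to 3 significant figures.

0.0225 kg/L

Total volume: dV/dt = Q_in − Q_out = -63.800 L/s, so V(t) = 1220 − 63.800 t and V(11.2) = 505.44 L.
Solute balance: dm/dt = 0 − Q_out C = −Q_out m/V(t).
Separate: dm/m = −Q_out dt/V(t) ⇒ ln(m/m₀) = −(Q_out/(Q_in−Q_out)) ln(V/V₀).
m = m₀ (V₀/V)^(Q_out/(Q_in−Q_out)) = 49.9 × (1220/505.44)^(-1.6771) = 11.384 kg.
C = m/V = 11.384/505.44 = 0.022522 kg/L.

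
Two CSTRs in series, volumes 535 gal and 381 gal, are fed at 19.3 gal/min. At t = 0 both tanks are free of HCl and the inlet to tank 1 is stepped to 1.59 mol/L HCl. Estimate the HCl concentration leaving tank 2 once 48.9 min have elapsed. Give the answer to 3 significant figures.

Species balance on tank i: dCᵢ/dt = (Cᵢ₋₁ − Cᵢ)/τᵢ with τᵢ = Vᵢ/Q.
τ₁ = 535/19.3 = 27.720 min; τ₂ = 381/19.3 = 19.741 min.
Solving the cascade with C₁(0)=C₂(0)=0 gives C₂(t) = C_in[1 − (τ₁ e^(−t/τ₁) − τ₂ e^(−t/τ₂))/(τ₁ − τ₂)].
At t = 48.9: e^(−t/τ₁) = 0.17135, e^(−t/τ₂) = 0.083988.
C₂ = 1.59·[1 − (27.720·0.17135 − 19.741·0.083988)/(7.9793)] = 1.59·0.61252 = 0.97390 mol/L.

0.974 mol/L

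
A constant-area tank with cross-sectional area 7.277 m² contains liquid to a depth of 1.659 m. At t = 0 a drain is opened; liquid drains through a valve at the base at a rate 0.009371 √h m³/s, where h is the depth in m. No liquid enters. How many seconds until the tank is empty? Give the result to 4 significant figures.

2000 s

Accumulation of liquid (constant cross-section A): A dh/dt = −0.009371 √h.
This is separable: 2 d(√h)/dt = −0.009371/A, so √h = √h₀ − (0.009371/(2A)) t.
Set h = 0: 2√h₀ = (0.009371/A) t_empty ⇒ t_empty = 2A√h₀/0.009371.
t_empty = 2·7.277·√1.659/0.009371 = 14.5540·1.28802/0.009371 = 2000.41 s.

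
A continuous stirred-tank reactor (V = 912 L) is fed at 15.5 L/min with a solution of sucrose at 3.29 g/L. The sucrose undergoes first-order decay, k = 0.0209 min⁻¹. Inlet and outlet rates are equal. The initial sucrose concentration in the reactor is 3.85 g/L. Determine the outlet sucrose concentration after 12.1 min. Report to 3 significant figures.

Accumulation = in − out − consumed: V dC/dt = Q C_in − Q C − k V C.
dC/dt = (Q/V) C_in − (Q/V + k) C; effective rate a = Q/V + k = 0.016996 + 0.0209 = 0.037896 min⁻¹.
C_ss = Q C_in/(Q + kV) = 1.4755 g/L; C(t) = C_ss + (C₀ − C_ss) e^(−a t).
C(12.1) = 1.4755 + (2.3745)·e^(−0.037896·12.1) = 1.4755 + (2.3745)·0.63221 = 2.9767 g/L.

2.98 g/L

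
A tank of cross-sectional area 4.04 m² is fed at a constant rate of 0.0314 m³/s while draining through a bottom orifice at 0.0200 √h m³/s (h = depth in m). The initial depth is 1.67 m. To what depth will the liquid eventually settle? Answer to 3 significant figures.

Level balance: A dh/dt = 0.0314 − 0.0200 √h. Setting dh/dt = 0:
Q_in = 0.0200 √h_ss ⇒ √h_ss = 0.0314/0.0200 = 1.5700.
h_ss = 1.5700² = 2.4649 m. (Since h₀ = 1.67 m < h_ss, the level will rise toward this value.)

2.46 m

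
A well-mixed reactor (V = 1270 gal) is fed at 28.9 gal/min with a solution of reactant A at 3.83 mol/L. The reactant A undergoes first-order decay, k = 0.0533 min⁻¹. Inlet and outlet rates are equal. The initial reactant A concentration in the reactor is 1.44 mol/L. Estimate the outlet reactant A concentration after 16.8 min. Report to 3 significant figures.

1.23 mol/L

Accumulation = in − out − consumed: V dC/dt = Q C_in − Q C − k V C.
This is linear with rate a = Q/V + k = 0.076056 min⁻¹.
C_ss = Q C_in/(Q + kV) = 1.1459 mol/L; C(t) = C_ss + (C₀ − C_ss) e^(−a t).
C(16.8) = 1.1459 + (0.29407)·e^(−0.076056·16.8) = 1.1459 + (0.29407)·0.27867 = 1.2279 mol/L.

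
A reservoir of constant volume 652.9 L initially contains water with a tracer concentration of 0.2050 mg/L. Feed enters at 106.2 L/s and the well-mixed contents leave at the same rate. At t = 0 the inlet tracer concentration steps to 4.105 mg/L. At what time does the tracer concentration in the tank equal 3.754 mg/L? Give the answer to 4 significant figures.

Species balance: V dC/dt = Q(C_in − C) ⇒ τ = V/Q = 6.14783 s.
C(t) = C_in + (C₀ − C_in) e^(−t/τ). Set C = 3.754 and solve for t:
e^(−t/τ) = (C − C_in)/(C₀ − C_in) = (3.754 − 4.105)/(0.2050 − 4.105) = 0.0900000
t = −τ ln(…) = 6.14783 × 2.40795 = 14.8037 s.

14.80 s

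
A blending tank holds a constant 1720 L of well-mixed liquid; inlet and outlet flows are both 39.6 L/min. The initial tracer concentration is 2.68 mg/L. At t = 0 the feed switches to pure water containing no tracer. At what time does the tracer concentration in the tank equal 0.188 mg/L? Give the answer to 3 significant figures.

Accumulation = in − out for the solute gives V dC/dt = Q(C_in − C), so τ = V/Q = 43.434 min.
C(t) = C_in + (C₀ − C_in) e^(−t/τ). Set C = 0.188 and solve for t:
e^(−t/τ) = (C − C_in)/(C₀ − C_in) = (0.188 − 0)/(2.68 − 0) = 0.070149
t = −τ ln(…) = 43.434 × 2.6571 = 115.41 min.

115 min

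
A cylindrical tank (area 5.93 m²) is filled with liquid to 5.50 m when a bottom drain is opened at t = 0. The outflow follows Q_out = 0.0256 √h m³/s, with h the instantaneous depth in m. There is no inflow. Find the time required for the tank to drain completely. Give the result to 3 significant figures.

Accumulation of liquid (constant cross-section A): A dh/dt = −0.0256 √h.
Separate and integrate: 2(√h − √h₀) = −(0.0256/A) t.
Tank is empty when √h = 0: t_empty = 2A√h₀/0.0256.
t_empty = 2·5.93·√5.50/0.0256 = 11.860·2.3452/0.0256 = 1086.5 s.

1090 s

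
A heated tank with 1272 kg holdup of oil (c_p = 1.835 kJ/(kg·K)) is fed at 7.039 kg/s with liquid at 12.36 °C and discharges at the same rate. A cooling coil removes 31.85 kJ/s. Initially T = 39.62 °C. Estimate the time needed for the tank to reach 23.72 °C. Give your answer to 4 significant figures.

Unsteady energy balance on the tank contents: M c_p dT/dt = ṁ c_p (T_in − T) − 31.85.
τ = M/ṁ = 180.707 s; T_ss = T_in − Q̇/(ṁ c_p) = 9.89417 °C.
T(t) = T_ss + (T₀ − T_ss) e^(−t/τ). Set T = 23.72:
e^(−t/τ) = (23.72 − 9.89417)/(39.62 − 9.89417) = 0.465112
t = −180.707 · ln(0.465112) = 138.328 s.

138.3 s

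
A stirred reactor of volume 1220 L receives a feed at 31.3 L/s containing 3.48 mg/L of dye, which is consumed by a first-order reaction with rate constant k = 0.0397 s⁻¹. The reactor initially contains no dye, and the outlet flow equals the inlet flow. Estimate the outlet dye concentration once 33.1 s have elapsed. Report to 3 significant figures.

V dC/dt = Q(C_in − C) − k V C.
This is linear with rate a = Q/V + k = 0.065356 s⁻¹.
C_ss = Q C_in/(Q + kV) = 1.3661 mg/L; C(t) = C_ss + (C₀ − C_ss) e^(−a t).
C(33.1) = 1.3661 + (-1.3661)·e^(−0.065356·33.1) = 1.3661 + (-1.3661)·0.11495 = 1.2091 mg/L.

1.21 mg/L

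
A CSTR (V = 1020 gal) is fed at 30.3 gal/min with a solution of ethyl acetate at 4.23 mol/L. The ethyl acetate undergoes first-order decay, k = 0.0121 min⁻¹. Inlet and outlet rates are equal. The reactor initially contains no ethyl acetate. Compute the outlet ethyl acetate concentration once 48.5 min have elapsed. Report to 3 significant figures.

Species balance: V dC/dt = Q C_in − Q C − k V C.
This is linear with rate a = Q/V + k = 0.041806 min⁻¹.
C_ss = Q C_in/(Q + kV) = 3.0057 mol/L; C(t) = C_ss + (C₀ − C_ss) e^(−a t).
C(48.5) = 3.0057 + (-3.0057)·e^(−0.041806·48.5) = 3.0057 + (-3.0057)·0.13165 = 2.6100 mol/L.

2.61 mol/L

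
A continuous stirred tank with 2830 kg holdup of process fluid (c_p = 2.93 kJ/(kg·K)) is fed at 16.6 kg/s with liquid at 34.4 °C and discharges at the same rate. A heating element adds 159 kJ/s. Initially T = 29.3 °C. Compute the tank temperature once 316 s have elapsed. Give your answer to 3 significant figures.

M c_p dT/dt = ṁ c_p (T_in − T) + Q̇.
Rearrange: dT/dt = (T_ss − T)/τ with τ = M/ṁ = 170.48 s and T_ss = T_in + Q̇/(ṁ c_p) = 37.669 °C.
Solution: T(t) = T_ss + (T₀ − T_ss) e^(−t/τ).
T(316) = 37.669 + (-8.3690)·e^(−316/170.48) = 37.669 + (-8.3690)·0.15668 = 36.358 °C.

36.4 °C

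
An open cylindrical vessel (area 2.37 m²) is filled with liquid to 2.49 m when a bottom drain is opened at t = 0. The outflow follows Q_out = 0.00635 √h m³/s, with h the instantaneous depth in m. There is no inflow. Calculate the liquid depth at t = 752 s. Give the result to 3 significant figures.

0.326 m

Volume balance on the tank: A dh/dt = −0.00635 √h.
Separate and integrate: 2(√h − √h₀) = −(0.00635/A) t.
√h = √2.49 − 0.00635·752/(2·2.37) = 1.5780 − 1.0074 = 0.57055.
h = 0.57055² = 0.32552 m.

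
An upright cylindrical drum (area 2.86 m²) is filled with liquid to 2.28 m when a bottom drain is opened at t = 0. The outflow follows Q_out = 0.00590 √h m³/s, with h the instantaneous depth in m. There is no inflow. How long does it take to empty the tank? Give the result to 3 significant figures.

1460 s

A dh/dt = −Q_out = −0.00590 √h.
∫ h^(−1/2) dh = −(0.00590/A) ∫ dt, giving 2√h = 2√h₀ − (0.00590/A) t.
Set h = 0: 2√h₀ = (0.00590/A) t_empty ⇒ t_empty = 2A√h₀/0.00590.
t_empty = 2·2.86·√2.28/0.00590 = 5.7200·1.5100/0.00590 = 1463.9 s.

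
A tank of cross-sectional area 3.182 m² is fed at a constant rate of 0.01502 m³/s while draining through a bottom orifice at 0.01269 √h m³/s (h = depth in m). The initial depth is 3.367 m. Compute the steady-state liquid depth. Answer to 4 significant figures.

Level balance: A dh/dt = 0.01502 − 0.01269 √h. Setting dh/dt = 0:
Q_in = 0.01269 √h_ss ⇒ √h_ss = 0.01502/0.01269 = 1.18361.
h_ss = 1.18361² = 1.40093 m. (Since h₀ = 3.367 m > h_ss, the level will fall toward this value.)

1.401 m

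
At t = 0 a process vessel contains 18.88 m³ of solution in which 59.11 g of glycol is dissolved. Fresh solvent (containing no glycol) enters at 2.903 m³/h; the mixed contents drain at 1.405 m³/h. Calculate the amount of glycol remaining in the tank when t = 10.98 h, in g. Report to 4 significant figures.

Total volume: dV/dt = Q_in − Q_out = 1.49800 m³/h, so V(t) = 18.88 + 1.49800 t and V(10.98) = 35.3280 m³.
Solute balance: dm/dt = 0 − Q_out C = −Q_out m/V(t).
Separate: dm/m = −Q_out dt/V(t) ⇒ ln(m/m₀) = −(Q_out/(Q_in−Q_out)) ln(V/V₀).
m = m₀ (V₀/V)^(Q_out/(Q_in−Q_out)) = 59.11 × (18.88/35.3280)^(0.937917) = 32.8426 g.

32.84 g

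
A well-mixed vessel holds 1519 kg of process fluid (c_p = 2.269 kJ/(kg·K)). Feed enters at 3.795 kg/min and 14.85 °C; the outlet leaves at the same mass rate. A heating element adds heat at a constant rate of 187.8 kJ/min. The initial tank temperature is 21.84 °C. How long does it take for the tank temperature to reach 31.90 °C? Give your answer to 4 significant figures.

First-law balance (no shaft work): M c_p dT/dt = ṁ c_p (T_in − T) + 187.8.
τ = M/ṁ = 400.264 min; T_ss = T_in + Q̇/(ṁ c_p) = 36.6597 °C.
T(t) = T_ss + (T₀ − T_ss) e^(−t/τ). Set T = 31.90:
e^(−t/τ) = (31.90 − 36.6597)/(21.84 − 36.6597) = 0.321173
t = −400.264 · ln(0.321173) = 454.609 min.

454.6 min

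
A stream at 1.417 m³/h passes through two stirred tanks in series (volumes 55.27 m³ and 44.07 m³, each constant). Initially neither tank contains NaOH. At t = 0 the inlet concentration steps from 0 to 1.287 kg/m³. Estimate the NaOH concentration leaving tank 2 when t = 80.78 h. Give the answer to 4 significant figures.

0.8635 kg/m³

Time constants: τᵢ = Vᵢ/Q for each well-mixed tank.
τ₁ = 55.27/1.417 = 39.0049 h; τ₂ = 44.07/1.417 = 31.1009 h.
Solving the cascade with C₁(0)=C₂(0)=0 gives C₂(t) = C_in[1 − (τ₁ e^(−t/τ₁) − τ₂ e^(−t/τ₂))/(τ₁ − τ₂)].
At t = 80.78: e^(−t/τ₁) = 0.126057, e^(−t/τ₂) = 0.0744706.
C₂ = 1.287·[1 − (39.0049·0.126057 − 31.1009·0.0744706)/(7.90402)] = 1.287·0.670959 = 0.863524 kg/m³.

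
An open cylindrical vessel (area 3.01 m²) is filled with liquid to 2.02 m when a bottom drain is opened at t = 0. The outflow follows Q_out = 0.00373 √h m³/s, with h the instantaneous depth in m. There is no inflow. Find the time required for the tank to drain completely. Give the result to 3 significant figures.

2290 s

With no inflow, A dh/dt = −0.00373 √h.
∫ h^(−1/2) dh = −(0.00373/A) ∫ dt, giving 2√h = 2√h₀ − (0.00373/A) t.
Set h = 0: 2√h₀ = (0.00373/A) t_empty ⇒ t_empty = 2A√h₀/0.00373.
t_empty = 2·3.01·√2.02/0.00373 = 6.0200·1.4213/0.00373 = 2293.8 s.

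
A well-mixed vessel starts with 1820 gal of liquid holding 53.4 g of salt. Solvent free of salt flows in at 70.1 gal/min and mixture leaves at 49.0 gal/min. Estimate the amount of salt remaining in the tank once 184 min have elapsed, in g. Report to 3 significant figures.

Total volume: dV/dt = Q_in − Q_out = 21.100 gal/min, so V(t) = 1820 + 21.100 t and V(184) = 5702.4 gal.
Species balance (pure solvent in): dm/dt = −Q_out · m/V(t).
dm/m = −Q_out dt/(V₀ + 21.100 t); integrating gives ln(m/m₀) = −(Q_out/(Q_in−Q_out)) ln(V/V₀).
m = m₀ (V₀/V)^(Q_out/(Q_in−Q_out)) = 53.4 × (1820/5702.4)^(2.3223) = 3.7647 g.

3.76 g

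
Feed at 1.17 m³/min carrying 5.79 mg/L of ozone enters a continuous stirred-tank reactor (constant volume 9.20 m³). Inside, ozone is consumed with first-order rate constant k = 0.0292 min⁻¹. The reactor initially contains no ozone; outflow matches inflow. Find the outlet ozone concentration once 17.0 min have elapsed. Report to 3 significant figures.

4.38 mg/L

Accumulation = in − out − consumed: V dC/dt = Q C_in − Q C − k V C.
This is linear with rate a = Q/V + k = 0.15637 min⁻¹.
C_ss = Q C_in/(Q + kV) = 4.7088 mg/L; C(t) = C_ss + (C₀ − C_ss) e^(−a t).
C(17.0) = 4.7088 + (-4.7088)·e^(−0.15637·17.0) = 4.7088 + (-4.7088)·0.070063 = 4.3789 mg/L.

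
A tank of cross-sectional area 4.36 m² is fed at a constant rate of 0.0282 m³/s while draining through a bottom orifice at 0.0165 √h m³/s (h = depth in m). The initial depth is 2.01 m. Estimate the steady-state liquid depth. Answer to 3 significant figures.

2.92 m

Level balance: A dh/dt = 0.0282 − 0.0165 √h. Setting dh/dt = 0:
Q_in = 0.0165 √h_ss ⇒ √h_ss = 0.0282/0.0165 = 1.7091.
h_ss = 1.7091² = 2.9210 m. (Since h₀ = 2.01 m < h_ss, the level will rise toward this value.)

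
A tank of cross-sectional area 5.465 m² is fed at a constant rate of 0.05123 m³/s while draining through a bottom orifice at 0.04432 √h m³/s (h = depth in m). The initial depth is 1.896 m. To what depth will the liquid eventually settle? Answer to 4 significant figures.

Mass balance (ρ constant): A dh/dt = Q_in − 0.04432 √h. At steady state dh/dt = 0:
Q_in = 0.04432 √h_ss ⇒ √h_ss = 0.05123/0.04432 = 1.15591.
h_ss = 1.15591² = 1.33613 m. (Since h₀ = 1.896 m > h_ss, the level will fall toward this value.)

1.336 m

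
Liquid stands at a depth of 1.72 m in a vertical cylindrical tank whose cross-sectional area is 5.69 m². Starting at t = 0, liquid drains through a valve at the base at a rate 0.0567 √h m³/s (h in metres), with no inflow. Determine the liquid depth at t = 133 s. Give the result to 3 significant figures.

With no inflow, A dh/dt = −0.0567 √h.
∫ h^(−1/2) dh = −(0.0567/A) ∫ dt, giving 2√h = 2√h₀ − (0.0567/A) t.
√h = √1.72 − 0.0567·133/(2·5.69) = 1.3115 − 0.66266 = 0.64883.
h = 0.64883² = 0.42097 m.

0.421 m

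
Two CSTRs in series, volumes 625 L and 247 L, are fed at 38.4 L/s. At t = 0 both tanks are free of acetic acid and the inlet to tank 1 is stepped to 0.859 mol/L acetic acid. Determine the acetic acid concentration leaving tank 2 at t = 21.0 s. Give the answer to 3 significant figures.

0.490 mol/L

Time constants: τᵢ = Vᵢ/Q for each well-mixed tank.
τ₁ = 625/38.4 = 16.276 s; τ₂ = 247/38.4 = 6.4323 s.
Solving the cascade with C₁(0)=C₂(0)=0 gives C₂(t) = C_in[1 − (τ₁ e^(−t/τ₁) − τ₂ e^(−t/τ₂))/(τ₁ − τ₂)].
At t = 21.0: e^(−t/τ₁) = 0.27520, e^(−t/τ₂) = 0.038205.
C₂ = 0.859·[1 − (16.276·0.27520 − 6.4323·0.038205)/(9.8438)] = 0.859·0.56993 = 0.48957 mol/L.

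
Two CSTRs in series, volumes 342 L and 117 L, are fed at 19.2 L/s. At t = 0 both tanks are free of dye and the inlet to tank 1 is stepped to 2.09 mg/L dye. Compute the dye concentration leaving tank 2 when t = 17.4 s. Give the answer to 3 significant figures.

Species balance on tank i: dCᵢ/dt = (Cᵢ₋₁ − Cᵢ)/τᵢ with τᵢ = Vᵢ/Q.
τ₁ = 342/19.2 = 17.812 s; τ₂ = 117/19.2 = 6.0938 s.
Tank 1: C₁ = C_in(1 − e^(−t/τ₁)). Tank 2 (τ₁ ≠ τ₂): C₂ = C_in[1 − (τ₁ e^(−t/τ₁) − τ₂ e^(−t/τ₂))/(τ₁ − τ₂)].
At t = 17.4: e^(−t/τ₁) = 0.37650, e^(−t/τ₂) = 0.057534.
C₂ = 2.09·[1 − (17.812·0.37650 − 6.0938·0.057534)/(11.719)] = 2.09·0.45764 = 0.95647 mg/L.

0.956 mg/L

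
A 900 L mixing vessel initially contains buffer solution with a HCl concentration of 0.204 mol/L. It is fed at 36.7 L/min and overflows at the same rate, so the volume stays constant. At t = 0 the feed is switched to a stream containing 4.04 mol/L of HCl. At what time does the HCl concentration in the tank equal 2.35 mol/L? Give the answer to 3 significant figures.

Species balance: V dC/dt = Q(C_in − C) ⇒ τ = V/Q = 24.523 min.
C(t) = C_in + (C₀ − C_in) e^(−t/τ). Set C = 2.35 and solve for t:
e^(−t/τ) = (C − C_in)/(C₀ − C_in) = (2.35 − 4.04)/(0.204 − 4.04) = 0.44056
t = −τ ln(…) = 24.523 × 0.81970 = 20.102 min.

20.1 min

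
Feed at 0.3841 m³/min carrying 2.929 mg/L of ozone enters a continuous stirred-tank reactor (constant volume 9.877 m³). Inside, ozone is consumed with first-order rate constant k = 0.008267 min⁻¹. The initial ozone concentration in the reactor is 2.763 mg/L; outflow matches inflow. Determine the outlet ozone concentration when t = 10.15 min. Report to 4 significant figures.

2.631 mg/L

Accumulation = in − out − consumed: V dC/dt = Q C_in − Q C − k V C.
dC/dt = (Q/V) C_in − (Q/V + k) C; effective rate a = Q/V + k = 0.0388883 + 0.008267 = 0.0471553 min⁻¹.
C_ss = Q C_in/(Q + kV) = 2.41550 mg/L; C(t) = C_ss + (C₀ − C_ss) e^(−a t).
C(10.15) = 2.41550 + (0.347495)·e^(−0.0471553·10.15) = 2.41550 + (0.347495)·0.619634 = 2.63082 mg/L.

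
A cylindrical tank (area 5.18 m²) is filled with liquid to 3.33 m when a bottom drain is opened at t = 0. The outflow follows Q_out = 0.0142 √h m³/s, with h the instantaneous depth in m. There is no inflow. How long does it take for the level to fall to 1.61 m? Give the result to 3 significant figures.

A dh/dt = −Q_out = −0.0142 √h.
∫ h^(−1/2) dh = −(0.0142/A) ∫ dt, giving 2√h = 2√h₀ − (0.0142/A) t.
t = 2A(√h₀ − √h)/0.0142 = 2·5.18·(√3.33 − √1.61)/0.0142
  = 10.360 × (1.8248 − 1.2689) / 0.0142 = 405.62 s.

406 s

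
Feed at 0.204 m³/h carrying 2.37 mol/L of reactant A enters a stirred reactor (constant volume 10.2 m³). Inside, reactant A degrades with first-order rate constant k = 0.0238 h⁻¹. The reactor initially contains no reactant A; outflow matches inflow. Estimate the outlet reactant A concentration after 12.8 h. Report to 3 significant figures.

V dC/dt = Q(C_in − C) − k V C.
This is linear with rate a = Q/V + k = 0.043800 h⁻¹.
C_ss = Q C_in/(Q + kV) = 1.0822 mol/L; C(t) = C_ss + (C₀ − C_ss) e^(−a t).
C(12.8) = 1.0822 + (-1.0822)·e^(−0.043800·12.8) = 1.0822 + (-1.0822)·0.57084 = 0.46443 mol/L.

0.464 mol/L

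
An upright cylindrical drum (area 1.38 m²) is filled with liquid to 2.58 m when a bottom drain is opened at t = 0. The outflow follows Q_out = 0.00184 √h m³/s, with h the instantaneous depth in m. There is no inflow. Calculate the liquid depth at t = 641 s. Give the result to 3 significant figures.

1.39 m

With no inflow, A dh/dt = −0.00184 √h.
Separate and integrate: 2(√h − √h₀) = −(0.00184/A) t.
√h = √2.58 − 0.00184·641/(2·1.38) = 1.6062 − 0.42733 = 1.1789.
h = 1.1789² = 1.3898 m.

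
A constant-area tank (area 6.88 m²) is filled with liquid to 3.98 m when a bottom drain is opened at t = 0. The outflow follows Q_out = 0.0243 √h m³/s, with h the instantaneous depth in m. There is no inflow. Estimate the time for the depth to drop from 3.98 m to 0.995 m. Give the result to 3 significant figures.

565 s

A dh/dt = −Q_out = −0.0243 √h.
This is separable: 2 d(√h)/dt = −0.0243/A, so √h = √h₀ − (0.0243/(2A)) t.
t = 2A(√h₀ − √h)/0.0243 = 2·6.88·(√3.98 − √0.995)/0.0243
  = 13.760 × (1.9950 − 0.99750) / 0.0243 = 564.84 s.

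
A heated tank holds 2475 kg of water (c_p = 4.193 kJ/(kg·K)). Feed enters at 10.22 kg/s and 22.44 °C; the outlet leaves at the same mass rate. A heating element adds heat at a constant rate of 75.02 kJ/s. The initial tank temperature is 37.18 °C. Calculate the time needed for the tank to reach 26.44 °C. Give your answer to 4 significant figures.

424.6 s

M c_p dT/dt = ṁ c_p (T_in − T) + Q̇.
τ = M/ṁ = 242.172 s; T_ss = T_in + Q̇/(ṁ c_p) = 24.1907 °C.
T(t) = T_ss + (T₀ − T_ss) e^(−t/τ). Set T = 26.44:
e^(−t/τ) = (26.44 − 24.1907)/(37.18 − 24.1907) = 0.173168
t = −242.172 · ln(0.173168) = 424.647 s.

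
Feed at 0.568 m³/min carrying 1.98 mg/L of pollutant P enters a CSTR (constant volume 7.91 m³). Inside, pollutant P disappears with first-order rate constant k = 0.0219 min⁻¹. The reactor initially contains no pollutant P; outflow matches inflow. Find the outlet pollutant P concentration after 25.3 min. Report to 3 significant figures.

1.38 mg/L

V dC/dt = Q(C_in − C) − k V C.
dC/dt = (Q/V) C_in − (Q/V + k) C; effective rate a = Q/V + k = 0.071808 + 0.0219 = 0.093708 min⁻¹.
C_ss = Q C_in/(Q + kV) = 1.5173 mg/L; C(t) = C_ss + (C₀ − C_ss) e^(−a t).
C(25.3) = 1.5173 + (-1.5173)·e^(−0.093708·25.3) = 1.5173 + (-1.5173)·0.093405 = 1.3755 mg/L.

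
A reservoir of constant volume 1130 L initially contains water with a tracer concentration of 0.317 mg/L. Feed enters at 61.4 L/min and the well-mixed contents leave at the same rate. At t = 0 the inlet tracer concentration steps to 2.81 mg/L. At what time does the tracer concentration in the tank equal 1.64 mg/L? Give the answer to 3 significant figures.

13.9 min

Transient balance on the dissolved component: V dC/dt = Q(C_in − C), so τ = V/Q = 18.404 min.
C(t) = C_in + (C₀ − C_in) e^(−t/τ). Set C = 1.64 and solve for t:
e^(−t/τ) = (C − C_in)/(C₀ − C_in) = (1.64 − 2.81)/(0.317 − 2.81) = 0.46931
t = −τ ln(…) = 18.404 × 0.75648 = 13.922 min.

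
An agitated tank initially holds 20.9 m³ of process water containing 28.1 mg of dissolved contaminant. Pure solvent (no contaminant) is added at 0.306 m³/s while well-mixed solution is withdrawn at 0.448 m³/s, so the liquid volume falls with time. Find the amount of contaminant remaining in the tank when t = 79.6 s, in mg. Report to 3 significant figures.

2.41 mg

Let m(t) be the amount of contaminant. Volume: V(t) = V₀ + (Q_in − Q_out) t = 20.9 − 0.14200 t; V(79.6) = 9.5968 m³.
Solute balance: dm/dt = 0 − Q_out C = −Q_out m/V(t).
Separate: dm/m = −Q_out dt/V(t) ⇒ ln(m/m₀) = −(Q_out/(Q_in−Q_out)) ln(V/V₀).
m = m₀ (V₀/V)^(Q_out/(Q_in−Q_out)) = 28.1 × (20.9/9.5968)^(-3.1549) = 2.4114 mg.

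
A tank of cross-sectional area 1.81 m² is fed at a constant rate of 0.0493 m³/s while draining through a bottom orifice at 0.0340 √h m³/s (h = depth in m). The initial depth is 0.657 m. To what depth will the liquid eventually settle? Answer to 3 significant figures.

A dh/dt = Q_in − 0.0340 √h. Steady state requires inflow = outflow:
Q_in = 0.0340 √h_ss ⇒ √h_ss = 0.0493/0.0340 = 1.4500.
h_ss = 1.4500² = 2.1025 m. (Since h₀ = 0.657 m < h_ss, the level will rise toward this value.)

2.10 m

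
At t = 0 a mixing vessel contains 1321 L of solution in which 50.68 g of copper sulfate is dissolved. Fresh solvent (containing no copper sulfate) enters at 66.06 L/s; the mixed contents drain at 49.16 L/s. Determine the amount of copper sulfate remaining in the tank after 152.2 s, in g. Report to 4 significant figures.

Let m(t) be the amount of copper sulfate. Volume: V(t) = V₀ + (Q_in − Q_out) t = 1321 + 16.9000 t; V(152.2) = 3893.18 L.
Solute balance: dm/dt = 0 − Q_out C = −Q_out m/V(t).
dm/m = −Q_out dt/(V₀ + 16.9000 t); integrating gives ln(m/m₀) = −(Q_out/(Q_in−Q_out)) ln(V/V₀).
m = m₀ (V₀/V)^(Q_out/(Q_in−Q_out)) = 50.68 × (1321/3893.18)^(2.90888) = 2.18477 g.

2.185 g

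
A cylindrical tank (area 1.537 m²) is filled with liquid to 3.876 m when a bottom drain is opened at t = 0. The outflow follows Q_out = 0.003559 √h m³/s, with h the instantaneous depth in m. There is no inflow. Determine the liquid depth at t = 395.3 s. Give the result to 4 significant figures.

Volume balance on the tank: A dh/dt = −0.003559 √h.
∫ h^(−1/2) dh = −(0.003559/A) ∫ dt, giving 2√h = 2√h₀ − (0.003559/A) t.
√h = √3.876 − 0.003559·395.3/(2·1.537) = 1.96876 − 0.457668 = 1.51109.
h = 1.51109² = 2.28339 m.

2.283 m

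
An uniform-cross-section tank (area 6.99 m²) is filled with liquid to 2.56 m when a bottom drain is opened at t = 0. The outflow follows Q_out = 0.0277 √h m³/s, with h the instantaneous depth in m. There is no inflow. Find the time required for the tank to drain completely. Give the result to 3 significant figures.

A dh/dt = −Q_out = −0.0277 √h.
Separate and integrate: 2(√h − √h₀) = −(0.0277/A) t.
Set h = 0: 2√h₀ = (0.0277/A) t_empty ⇒ t_empty = 2A√h₀/0.0277.
t_empty = 2·6.99·√2.56/0.0277 = 13.980·1.6000/0.0277 = 807.51 s.

808 s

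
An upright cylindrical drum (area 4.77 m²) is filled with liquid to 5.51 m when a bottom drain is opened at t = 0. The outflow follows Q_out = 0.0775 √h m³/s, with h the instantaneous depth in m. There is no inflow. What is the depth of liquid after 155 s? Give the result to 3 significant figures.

Unsteady balance on liquid volume: A dh/dt = −0.0775 √h.
This is separable: 2 d(√h)/dt = −0.0775/A, so √h = √h₀ − (0.0775/(2A)) t.
√h = √5.51 − 0.0775·155/(2·4.77) = 2.3473 − 1.2592 = 1.0882.
h = 1.0882² = 1.1841 m.

1.18 m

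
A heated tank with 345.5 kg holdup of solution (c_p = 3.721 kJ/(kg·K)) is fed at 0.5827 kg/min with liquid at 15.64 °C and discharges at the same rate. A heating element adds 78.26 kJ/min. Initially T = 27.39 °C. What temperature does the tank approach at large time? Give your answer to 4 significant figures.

51.73 °C

M c_p dT/dt = ṁ c_p (T_in − T) + Q̇.
At steady state dT/dt = 0 ⇒ T_ss = T_in + Q̇/(ṁ c_p) = 15.64 + 78.26/(0.5827·3.721) = 51.7340 °C.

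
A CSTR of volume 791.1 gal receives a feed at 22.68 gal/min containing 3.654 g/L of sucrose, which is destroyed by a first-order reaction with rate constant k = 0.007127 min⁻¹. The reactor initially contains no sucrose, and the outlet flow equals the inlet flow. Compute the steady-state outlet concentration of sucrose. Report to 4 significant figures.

2.926 g/L

V dC/dt = Q(C_in − C) − k V C.
At steady state: 0 = Q C_in − (Q + kV) C_ss, so C_ss = Q C_in/(Q + kV).
C_ss = 22.68·3.654/(22.68 + 0.007127·791.1) = 82.8727/28.3182 = 2.92649 g/L.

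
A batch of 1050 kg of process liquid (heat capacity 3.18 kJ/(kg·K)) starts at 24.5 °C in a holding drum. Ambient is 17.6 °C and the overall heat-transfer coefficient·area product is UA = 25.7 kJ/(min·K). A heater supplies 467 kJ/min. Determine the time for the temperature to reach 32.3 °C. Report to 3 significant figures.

153 min

Lumped-capacitance energy balance: M c_p dT/dt = UA(T_amb − T) + Q̇.
τ = M c_p/UA = 129.92 min; T_ss = T_amb + Q̇/UA = 17.6 + 467/25.7 = 35.771 °C.
T(t) = T_ss + (T₀ − T_ss)e^(−t/τ); set T = 32.3:
t = −τ ln[(T − T_ss)/(T₀ − T_ss)] = −129.92 · ln(0.30797) = 153.02 min.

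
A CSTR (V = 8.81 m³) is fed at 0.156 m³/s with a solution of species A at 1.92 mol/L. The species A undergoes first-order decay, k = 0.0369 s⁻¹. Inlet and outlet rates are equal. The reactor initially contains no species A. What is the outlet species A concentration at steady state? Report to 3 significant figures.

0.623 mol/L

Species balance: V dC/dt = Q C_in − Q C − k V C.
Steady state (dC/dt = 0): C_ss = Q C_in/(Q + kV) = C_in/(1 + kV/Q).
C_ss = 0.156·1.92/(0.156 + 0.0369·8.81) = 0.29952/0.48109 = 0.62259 mol/L.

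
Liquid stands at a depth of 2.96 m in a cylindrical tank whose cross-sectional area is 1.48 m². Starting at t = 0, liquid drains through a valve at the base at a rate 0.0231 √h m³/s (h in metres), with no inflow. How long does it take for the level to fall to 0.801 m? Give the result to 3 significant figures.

106 s

Unsteady balance on liquid volume: A dh/dt = −0.0231 √h.
This is separable: 2 d(√h)/dt = −0.0231/A, so √h = √h₀ − (0.0231/(2A)) t.
t = 2A(√h₀ − √h)/0.0231 = 2·1.48·(√2.96 − √0.801)/0.0231
  = 2.9600 × (1.7205 − 0.89499) / 0.0231 = 105.78 s.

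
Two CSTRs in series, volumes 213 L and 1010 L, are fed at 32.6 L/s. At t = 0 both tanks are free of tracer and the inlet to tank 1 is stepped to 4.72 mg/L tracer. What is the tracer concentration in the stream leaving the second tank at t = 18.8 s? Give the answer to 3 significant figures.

Species balance on tank i: dCᵢ/dt = (Cᵢ₋₁ − Cᵢ)/τᵢ with τᵢ = Vᵢ/Q.
τ₁ = 213/32.6 = 6.5337 s; τ₂ = 1010/32.6 = 30.982 s.
Solving the cascade with C₁(0)=C₂(0)=0 gives C₂(t) = C_in[1 − (τ₁ e^(−t/τ₁) − τ₂ e^(−t/τ₂))/(τ₁ − τ₂)].
At t = 18.8: e^(−t/τ₁) = 0.056283, e^(−t/τ₂) = 0.54509.
C₂ = 4.72·[1 − (6.5337·0.056283 − 30.982·0.54509)/(-24.448)] = 4.72·0.32428 = 1.5306 mg/L.

1.53 mg/L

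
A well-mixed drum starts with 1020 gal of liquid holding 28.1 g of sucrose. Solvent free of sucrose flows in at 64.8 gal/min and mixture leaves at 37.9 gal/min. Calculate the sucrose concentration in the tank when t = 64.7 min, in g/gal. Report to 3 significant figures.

Total volume: dV/dt = Q_in − Q_out = 26.900 gal/min, so V(t) = 1020 + 26.900 t and V(64.7) = 2760.4 gal.
No sucrose enters, so dm/dt = −Q_out · (m/V).
Separate: dm/m = −Q_out dt/V(t) ⇒ ln(m/m₀) = −(Q_out/(Q_in−Q_out)) ln(V/V₀).
m = m₀ (V₀/V)^(Q_out/(Q_in−Q_out)) = 28.1 × (1020/2760.4)^(1.4089) = 6.9107 g.
C = m/V = 6.9107/2760.4 = 0.0025035 g/gal.

0.00250 g/gal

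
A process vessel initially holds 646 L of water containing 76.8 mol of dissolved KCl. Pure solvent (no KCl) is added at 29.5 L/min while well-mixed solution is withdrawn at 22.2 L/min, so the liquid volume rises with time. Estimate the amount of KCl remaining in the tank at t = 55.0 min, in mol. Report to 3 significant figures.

Total volume: dV/dt = Q_in − Q_out = 7.3000 L/min, so V(t) = 646 + 7.3000 t and V(55.0) = 1047.5 L.
No KCl enters, so dm/dt = −Q_out · (m/V).
dm/m = −Q_out dt/(V₀ + 7.3000 t); integrating gives ln(m/m₀) = −(Q_out/(Q_in−Q_out)) ln(V/V₀).
m = m₀ (V₀/V)^(Q_out/(Q_in−Q_out)) = 76.8 × (646/1047.5)^(3.0411) = 17.659 mol.

17.7 mol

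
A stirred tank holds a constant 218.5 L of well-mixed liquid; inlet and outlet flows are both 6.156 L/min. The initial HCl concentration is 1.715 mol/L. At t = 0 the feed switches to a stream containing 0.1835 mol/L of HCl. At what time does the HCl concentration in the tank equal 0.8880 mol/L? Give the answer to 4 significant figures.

Species balance: V dC/dt = Q(C_in − C) ⇒ τ = V/Q = 35.4938 min.
C(t) = C_in + (C₀ − C_in) e^(−t/τ). Set C = 0.8880 and solve for t:
e^(−t/τ) = (C − C_in)/(C₀ − C_in) = (0.8880 − 0.1835)/(1.715 − 0.1835) = 0.460007
t = −τ ln(…) = 35.4938 × 0.776515 = 27.5615 min.

27.56 min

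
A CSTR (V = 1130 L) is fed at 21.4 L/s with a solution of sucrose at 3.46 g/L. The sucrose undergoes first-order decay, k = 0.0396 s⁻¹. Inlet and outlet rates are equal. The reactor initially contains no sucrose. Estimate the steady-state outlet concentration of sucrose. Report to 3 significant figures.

1.12 g/L

V dC/dt = Q(C_in − C) − k V C.
Steady state (dC/dt = 0): C_ss = Q C_in/(Q + kV) = C_in/(1 + kV/Q).
C_ss = 21.4·3.46/(21.4 + 0.0396·1130) = 74.044/66.148 = 1.1194 g/L.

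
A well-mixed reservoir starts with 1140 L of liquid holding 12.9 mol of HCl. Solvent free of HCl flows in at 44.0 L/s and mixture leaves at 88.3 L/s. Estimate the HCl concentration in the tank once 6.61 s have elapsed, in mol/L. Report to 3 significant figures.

0.00843 mol/L

Let m(t) be the amount of HCl. Volume: V(t) = V₀ + (Q_in − Q_out) t = 1140 − 44.300 t; V(6.61) = 847.18 L.
Solute balance: dm/dt = 0 − Q_out C = −Q_out m/V(t).
Separate: dm/m = −Q_out dt/V(t) ⇒ ln(m/m₀) = −(Q_out/(Q_in−Q_out)) ln(V/V₀).
m = m₀ (V₀/V)^(Q_out/(Q_in−Q_out)) = 12.9 × (1140/847.18)^(-1.9932) = 7.1384 mol.
C = m/V = 7.1384/847.18 = 0.0084261 mol/L.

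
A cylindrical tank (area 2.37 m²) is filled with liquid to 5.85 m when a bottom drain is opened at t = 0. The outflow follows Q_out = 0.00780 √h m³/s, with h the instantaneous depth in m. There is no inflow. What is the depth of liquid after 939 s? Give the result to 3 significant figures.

With no inflow, A dh/dt = −0.00780 √h.
This is separable: 2 d(√h)/dt = −0.00780/A, so √h = √h₀ − (0.00780/(2A)) t.
√h = √5.85 − 0.00780·939/(2·2.37) = 2.4187 − 1.5452 = 0.87349.
h = 0.87349² = 0.76298 m.

0.763 m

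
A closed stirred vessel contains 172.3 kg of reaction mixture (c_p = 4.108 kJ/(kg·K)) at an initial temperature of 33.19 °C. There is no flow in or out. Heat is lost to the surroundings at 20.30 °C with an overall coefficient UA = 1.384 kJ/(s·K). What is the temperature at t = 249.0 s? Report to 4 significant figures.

28.22 °C

Lumped-capacitance energy balance: M c_p dT/dt = UA(T_amb − T).
dT/dt = (T_ss − T)/τ with T_ss = T_amb = 20.3000 °C, τ = M c_p/UA = 172.3·4.108/1.384 = 511.422 s.
This is linear first-order; T(t) = T_ss + (T₀ − T_ss) e^(−t/τ).
T(249.0) = 20.3000 + (12.8900)·0.614542 = 28.2215 °C.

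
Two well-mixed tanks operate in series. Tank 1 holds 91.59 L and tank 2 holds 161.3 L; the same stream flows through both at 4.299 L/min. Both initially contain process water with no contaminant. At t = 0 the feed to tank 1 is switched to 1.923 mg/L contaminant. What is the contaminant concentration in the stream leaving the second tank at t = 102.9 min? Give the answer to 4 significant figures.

Time constants: τᵢ = Vᵢ/Q for each well-mixed tank.
τ₁ = 91.59/4.299 = 21.3050 min; τ₂ = 161.3/4.299 = 37.5204 min.
Solving the cascade with C₁(0)=C₂(0)=0 gives C₂(t) = C_in[1 − (τ₁ e^(−t/τ₁) − τ₂ e^(−t/τ₂))/(τ₁ − τ₂)].
At t = 102.9: e^(−t/τ₁) = 0.00798762, e^(−t/τ₂) = 0.0644084.
C₂ = 1.923·[1 − (21.3050·0.00798762 − 37.5204·0.0644084)/(-16.2154)] = 1.923·0.861462 = 1.65659 mg/L.

1.657 mg/L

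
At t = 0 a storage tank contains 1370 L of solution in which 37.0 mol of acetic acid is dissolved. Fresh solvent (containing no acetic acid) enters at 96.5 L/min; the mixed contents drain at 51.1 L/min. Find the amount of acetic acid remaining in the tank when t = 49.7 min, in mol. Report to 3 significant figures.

12.4 mol

Let m(t) be the amount of acetic acid. Volume: V(t) = V₀ + (Q_in − Q_out) t = 1370 + 45.400 t; V(49.7) = 3626.4 L.
No acetic acid enters, so dm/dt = −Q_out · (m/V).
dm/m = −Q_out dt/(V₀ + 45.400 t); integrating gives ln(m/m₀) = −(Q_out/(Q_in−Q_out)) ln(V/V₀).
m = m₀ (V₀/V)^(Q_out/(Q_in−Q_out)) = 37.0 × (1370/3626.4)^(1.1256) = 12.370 mol.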